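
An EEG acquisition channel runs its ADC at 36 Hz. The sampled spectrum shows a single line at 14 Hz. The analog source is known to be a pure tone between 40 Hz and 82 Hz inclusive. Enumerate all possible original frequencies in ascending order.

50 Hz, 58 Hz

Frequencies that alias to 14 Hz are k·fs ± 14 Hz for integer k ≥ 0.
k=0: 14 Hz.
k=1: 22 Hz, 50 Hz.
k=2: 58 Hz, 86 Hz.
k=3: 94 Hz, 122 Hz.
Within [40 Hz, 82 Hz]: 50 Hz, 58 Hz.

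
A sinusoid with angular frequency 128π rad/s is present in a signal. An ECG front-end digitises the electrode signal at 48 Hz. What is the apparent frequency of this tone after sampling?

16 Hz

ω = 128π rad/s → f = ω/(2π) = 64 Hz.
64 Hz mod fs = 16 Hz.
16 Hz ≤ fs/2 = 24 Hz, appears at 16 Hz.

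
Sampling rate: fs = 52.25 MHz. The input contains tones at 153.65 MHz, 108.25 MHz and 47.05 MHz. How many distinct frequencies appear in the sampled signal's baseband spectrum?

3

fs/2 = 26.125 MHz.
153.65 MHz mod fs = 49.15 MHz.
49.15 MHz > fs/2 = 26.125 MHz, folds to fs − 49.15 MHz = 3.1 MHz.
108.25 MHz mod fs = 3.75 MHz.
3.75 MHz ≤ fs/2 = 26.125 MHz, appears at 3.75 MHz.
47.05 MHz > fs/2 = 26.125 MHz, folds to fs − 47.05 MHz = 5.2 MHz.
Distinct values: {3.1 MHz, 3.75 MHz, 5.2 MHz} → 3.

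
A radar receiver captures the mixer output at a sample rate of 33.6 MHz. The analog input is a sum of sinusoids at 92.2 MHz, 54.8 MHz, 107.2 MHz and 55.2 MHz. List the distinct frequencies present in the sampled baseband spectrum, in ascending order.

6.4 MHz, 8.6 MHz, 12 MHz, 12.4 MHz

fs/2 = 16.8 MHz.
92.2 MHz mod fs = 25 MHz.
25 MHz > fs/2 = 16.8 MHz, folds to fs − 25 MHz = 8.6 MHz.
54.8 MHz mod fs = 21.2 MHz.
21.2 MHz > fs/2 = 16.8 MHz, folds to fs − 21.2 MHz = 12.4 MHz.
107.2 MHz mod fs = 6.4 MHz.
6.4 MHz ≤ fs/2 = 16.8 MHz, appears at 6.4 MHz.
55.2 MHz mod fs = 21.6 MHz.
21.6 MHz > fs/2 = 16.8 MHz, folds to fs − 21.6 MHz = 12 MHz.
Distinct values: {6.4 MHz, 8.6 MHz, 12 MHz, 12.4 MHz}.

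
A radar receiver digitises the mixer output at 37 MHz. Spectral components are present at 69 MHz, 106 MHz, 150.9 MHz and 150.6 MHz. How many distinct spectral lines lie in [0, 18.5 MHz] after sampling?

3

fs/2 = 18.5 MHz.
69 MHz mod fs = 32 MHz.
32 MHz > fs/2 = 18.5 MHz, folds to fs − 32 MHz = 5 MHz.
106 MHz mod fs = 32 MHz.
32 MHz > fs/2 = 18.5 MHz, folds to fs − 32 MHz = 5 MHz.
150.9 MHz mod fs = 2.9 MHz.
2.9 MHz ≤ fs/2 = 18.5 MHz, appears at 2.9 MHz.
150.6 MHz mod fs = 2.6 MHz.
2.6 MHz ≤ fs/2 = 18.5 MHz, appears at 2.6 MHz.
Distinct values: {2.6 MHz, 2.9 MHz, 5 MHz} → 3.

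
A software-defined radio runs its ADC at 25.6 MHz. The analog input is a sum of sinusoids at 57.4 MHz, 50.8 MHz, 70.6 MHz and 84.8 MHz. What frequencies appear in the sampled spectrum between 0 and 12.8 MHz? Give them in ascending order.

fs/2 = 12.8 MHz.
57.4 MHz mod fs = 6.2 MHz.
6.2 MHz ≤ fs/2 = 12.8 MHz, appears at 6.2 MHz.
50.8 MHz mod fs = 25.2 MHz.
25.2 MHz > fs/2 = 12.8 MHz, folds to fs − 25.2 MHz = 0.4 MHz.
70.6 MHz mod fs = 19.4 MHz.
19.4 MHz > fs/2 = 12.8 MHz, folds to fs − 19.4 MHz = 6.2 MHz.
84.8 MHz mod fs = 8 MHz.
8 MHz ≤ fs/2 = 12.8 MHz, appears at 8 MHz.
Distinct values: {0.4 MHz, 6.2 MHz, 8 MHz}.

0.4 MHz, 6.2 MHz, 8 MHz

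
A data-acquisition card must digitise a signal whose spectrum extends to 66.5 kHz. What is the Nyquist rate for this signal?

133 kHz

Nyquist rate = 2 × 66.5 kHz = 133 kHz.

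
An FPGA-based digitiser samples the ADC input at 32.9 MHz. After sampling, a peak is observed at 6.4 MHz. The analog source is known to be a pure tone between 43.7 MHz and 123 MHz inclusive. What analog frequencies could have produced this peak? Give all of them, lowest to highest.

59.4 MHz, 72.2 MHz, 92.3 MHz, 105.1 MHz

Frequencies that alias to 6.4 MHz are k·fs ± 6.4 MHz for integer k ≥ 0.
k=0: 6.4 MHz.
k=1: 26.5 MHz, 39.3 MHz.
k=2: 59.4 MHz, 72.2 MHz.
k=3: 92.3 MHz, 105.1 MHz.
k=4: 125.2 MHz, 138 MHz.
Within [43.7 MHz, 123 MHz]: 59.4 MHz, 72.2 MHz, 92.3 MHz, 105.1 MHz.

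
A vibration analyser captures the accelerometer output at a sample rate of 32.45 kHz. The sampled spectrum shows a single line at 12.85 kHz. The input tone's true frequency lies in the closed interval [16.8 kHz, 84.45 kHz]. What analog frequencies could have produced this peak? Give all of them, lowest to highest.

19.6 kHz, 45.3 kHz, 52.05 kHz, 77.75 kHz

Frequencies that alias to 12.85 kHz are k·fs ± 12.85 kHz for integer k ≥ 0.
k=0: 12.85 kHz.
k=1: 19.6 kHz, 45.3 kHz.
k=2: 52.05 kHz, 77.75 kHz.
k=3: 84.5 kHz, 110.2 kHz.
Within [16.8 kHz, 84.45 kHz]: 19.6 kHz, 45.3 kHz, 52.05 kHz, 77.75 kHz.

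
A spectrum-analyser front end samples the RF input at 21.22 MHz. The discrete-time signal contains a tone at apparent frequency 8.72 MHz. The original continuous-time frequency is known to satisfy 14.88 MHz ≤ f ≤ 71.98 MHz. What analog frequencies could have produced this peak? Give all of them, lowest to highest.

Frequencies that alias to 8.72 MHz are k·fs ± 8.72 MHz for integer k ≥ 0.
k=0: 8.72 MHz.
k=1: 12.5 MHz, 29.94 MHz.
k=2: 33.72 MHz, 51.16 MHz.
k=3: 54.94 MHz, 72.38 MHz.
k=4: 76.16 MHz, 93.6 MHz.
Within [14.88 MHz, 71.98 MHz]: 29.94 MHz, 33.72 MHz, 51.16 MHz, 54.94 MHz.

29.94 MHz, 33.72 MHz, 51.16 MHz, 54.94 MHz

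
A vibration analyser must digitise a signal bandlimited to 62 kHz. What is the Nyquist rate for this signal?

124 kHz

Nyquist rate = 2 × 62 kHz = 124 kHz.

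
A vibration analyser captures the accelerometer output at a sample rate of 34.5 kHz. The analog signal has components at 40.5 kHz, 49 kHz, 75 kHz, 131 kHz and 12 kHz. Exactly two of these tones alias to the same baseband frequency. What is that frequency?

fs/2 = 17.25 kHz.
40.5 kHz mod fs = 6 kHz.
6 kHz ≤ fs/2 = 17.25 kHz, appears at 6 kHz.
49 kHz mod fs = 14.5 kHz.
14.5 kHz ≤ fs/2 = 17.25 kHz, appears at 14.5 kHz.
75 kHz mod fs = 6 kHz.
6 kHz ≤ fs/2 = 17.25 kHz, appears at 6 kHz.
131 kHz mod fs = 27.5 kHz.
27.5 kHz > fs/2 = 17.25 kHz, folds to fs − 27.5 kHz = 7 kHz.
12 kHz ≤ fs/2 = 17.25 kHz, passes unchanged.
40.5 kHz and 75 kHz both map to 6 kHz.

6 kHz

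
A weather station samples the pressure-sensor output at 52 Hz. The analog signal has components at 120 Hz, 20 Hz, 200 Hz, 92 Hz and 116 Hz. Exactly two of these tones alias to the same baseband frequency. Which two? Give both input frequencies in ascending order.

92 Hz, 116 Hz

fs/2 = 26 Hz.
120 Hz mod fs = 16 Hz.
16 Hz ≤ fs/2 = 26 Hz, appears at 16 Hz.
20 Hz ≤ fs/2 = 26 Hz, passes unchanged.
200 Hz mod fs = 44 Hz.
44 Hz > fs/2 = 26 Hz, folds to fs − 44 Hz = 8 Hz.
92 Hz mod fs = 40 Hz.
40 Hz > fs/2 = 26 Hz, folds to fs − 40 Hz = 12 Hz.
116 Hz mod fs = 12 Hz.
12 Hz ≤ fs/2 = 26 Hz, appears at 12 Hz.
92 Hz and 116 Hz both map to 12 Hz.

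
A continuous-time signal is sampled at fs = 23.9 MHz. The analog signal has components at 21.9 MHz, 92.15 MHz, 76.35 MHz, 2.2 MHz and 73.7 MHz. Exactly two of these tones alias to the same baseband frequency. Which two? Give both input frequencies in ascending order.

21.9 MHz, 73.7 MHz

fs/2 = 11.95 MHz.
21.9 MHz > fs/2 = 11.95 MHz, folds to fs − 21.9 MHz = 2 MHz.
92.15 MHz mod fs = 20.45 MHz.
20.45 MHz > fs/2 = 11.95 MHz, folds to fs − 20.45 MHz = 3.45 MHz.
76.35 MHz mod fs = 4.65 MHz.
4.65 MHz ≤ fs/2 = 11.95 MHz, appears at 4.65 MHz.
2.2 MHz ≤ fs/2 = 11.95 MHz, passes unchanged.
73.7 MHz mod fs = 2 MHz.
2 MHz ≤ fs/2 = 11.95 MHz, appears at 2 MHz.
21.9 MHz and 73.7 MHz both map to 2 MHz.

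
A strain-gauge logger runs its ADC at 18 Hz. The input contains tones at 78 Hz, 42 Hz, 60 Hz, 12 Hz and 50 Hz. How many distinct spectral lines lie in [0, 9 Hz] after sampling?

2

fs/2 = 9 Hz.
78 Hz mod fs = 6 Hz.
6 Hz ≤ fs/2 = 9 Hz, appears at 6 Hz.
42 Hz mod fs = 6 Hz.
6 Hz ≤ fs/2 = 9 Hz, appears at 6 Hz.
60 Hz mod fs = 6 Hz.
6 Hz ≤ fs/2 = 9 Hz, appears at 6 Hz.
12 Hz > fs/2 = 9 Hz, folds to fs − 12 Hz = 6 Hz.
50 Hz mod fs = 14 Hz.
14 Hz > fs/2 = 9 Hz, folds to fs − 14 Hz = 4 Hz.
Distinct values: {4 Hz, 6 Hz} → 2.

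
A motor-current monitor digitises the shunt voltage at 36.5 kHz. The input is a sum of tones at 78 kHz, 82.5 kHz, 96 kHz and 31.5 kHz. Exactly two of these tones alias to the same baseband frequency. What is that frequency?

fs/2 = 18.25 kHz.
78 kHz mod fs = 5 kHz.
5 kHz ≤ fs/2 = 18.25 kHz, appears at 5 kHz.
82.5 kHz mod fs = 9.5 kHz.
9.5 kHz ≤ fs/2 = 18.25 kHz, appears at 9.5 kHz.
96 kHz mod fs = 23 kHz.
23 kHz > fs/2 = 18.25 kHz, folds to fs − 23 kHz = 13.5 kHz.
31.5 kHz > fs/2 = 18.25 kHz, folds to fs − 31.5 kHz = 5 kHz.
31.5 kHz and 78 kHz both map to 5 kHz.

5 kHz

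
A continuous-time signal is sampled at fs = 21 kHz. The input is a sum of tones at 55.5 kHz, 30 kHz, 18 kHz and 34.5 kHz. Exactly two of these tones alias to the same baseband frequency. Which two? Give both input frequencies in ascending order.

fs/2 = 10.5 kHz.
55.5 kHz mod fs = 13.5 kHz.
13.5 kHz > fs/2 = 10.5 kHz, folds to fs − 13.5 kHz = 7.5 kHz.
30 kHz mod fs = 9 kHz.
9 kHz ≤ fs/2 = 10.5 kHz, appears at 9 kHz.
18 kHz > fs/2 = 10.5 kHz, folds to fs − 18 kHz = 3 kHz.
34.5 kHz mod fs = 13.5 kHz.
13.5 kHz > fs/2 = 10.5 kHz, folds to fs − 13.5 kHz = 7.5 kHz.
34.5 kHz and 55.5 kHz both map to 7.5 kHz.

34.5 kHz, 55.5 kHz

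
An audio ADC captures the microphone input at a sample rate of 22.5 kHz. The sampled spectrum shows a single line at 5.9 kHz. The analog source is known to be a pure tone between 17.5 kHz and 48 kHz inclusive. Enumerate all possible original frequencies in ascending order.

28.4 kHz, 39.1 kHz

Frequencies that alias to 5.9 kHz are k·fs ± 5.9 kHz for integer k ≥ 0.
k=0: 5.9 kHz.
k=1: 16.6 kHz, 28.4 kHz.
k=2: 39.1 kHz, 50.9 kHz.
k=3: 61.6 kHz, 73.4 kHz.
Within [17.5 kHz, 48 kHz]: 28.4 kHz, 39.1 kHz.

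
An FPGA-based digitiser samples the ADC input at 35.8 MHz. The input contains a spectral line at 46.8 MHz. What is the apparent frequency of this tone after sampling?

11 MHz

46.8 MHz mod fs = 11 MHz.
11 MHz ≤ fs/2 = 17.9 MHz, appears at 11 MHz.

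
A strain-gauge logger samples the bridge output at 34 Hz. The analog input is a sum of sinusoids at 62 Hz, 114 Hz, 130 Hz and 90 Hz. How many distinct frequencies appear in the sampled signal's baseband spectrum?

fs/2 = 17 Hz.
62 Hz mod fs = 28 Hz.
28 Hz > fs/2 = 17 Hz, folds to fs − 28 Hz = 6 Hz.
114 Hz mod fs = 12 Hz.
12 Hz ≤ fs/2 = 17 Hz, appears at 12 Hz.
130 Hz mod fs = 28 Hz.
28 Hz > fs/2 = 17 Hz, folds to fs − 28 Hz = 6 Hz.
90 Hz mod fs = 22 Hz.
22 Hz > fs/2 = 17 Hz, folds to fs − 22 Hz = 12 Hz.
Distinct values: {6 Hz, 12 Hz} → 2.

2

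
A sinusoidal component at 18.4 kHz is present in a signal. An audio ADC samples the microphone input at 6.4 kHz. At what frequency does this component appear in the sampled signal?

0.8 kHz

18.4 kHz mod fs = 5.6 kHz.
5.6 kHz > fs/2 = 3.2 kHz, folds to fs − 5.6 kHz = 0.8 kHz.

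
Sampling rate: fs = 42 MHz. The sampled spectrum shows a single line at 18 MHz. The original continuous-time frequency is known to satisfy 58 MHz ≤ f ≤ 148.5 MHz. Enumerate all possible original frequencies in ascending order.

60 MHz, 66 MHz, 102 MHz, 108 MHz, 144 MHz

Frequencies that alias to 18 MHz are k·fs ± 18 MHz for integer k ≥ 0.
k=0: 18 MHz.
k=1: 24 MHz, 60 MHz.
k=2: 66 MHz, 102 MHz.
k=3: 108 MHz, 144 MHz.
k=4: 150 MHz, 186 MHz.
Within [58 MHz, 148.5 MHz]: 60 MHz, 66 MHz, 102 MHz, 108 MHz, 144 MHz.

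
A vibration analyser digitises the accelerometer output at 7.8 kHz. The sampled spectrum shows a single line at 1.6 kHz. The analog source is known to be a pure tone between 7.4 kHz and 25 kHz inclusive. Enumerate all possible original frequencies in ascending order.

Frequencies that alias to 1.6 kHz are k·fs ± 1.6 kHz for integer k ≥ 0.
k=0: 1.6 kHz.
k=1: 6.2 kHz, 9.4 kHz.
k=2: 14 kHz, 17.2 kHz.
k=3: 21.8 kHz, 25 kHz.
k=4: 29.6 kHz, 32.8 kHz.
Within [7.4 kHz, 25 kHz]: 9.4 kHz, 14 kHz, 17.2 kHz, 21.8 kHz, 25 kHz.

9.4 kHz, 14 kHz, 17.2 kHz, 21.8 kHz, 25 kHz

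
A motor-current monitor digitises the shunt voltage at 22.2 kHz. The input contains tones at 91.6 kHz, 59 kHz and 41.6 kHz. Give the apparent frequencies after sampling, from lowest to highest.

2.8 kHz, 7.6 kHz

fs/2 = 11.1 kHz.
91.6 kHz mod fs = 2.8 kHz.
2.8 kHz ≤ fs/2 = 11.1 kHz, appears at 2.8 kHz.
59 kHz mod fs = 14.6 kHz.
14.6 kHz > fs/2 = 11.1 kHz, folds to fs − 14.6 kHz = 7.6 kHz.
41.6 kHz mod fs = 19.4 kHz.
19.4 kHz > fs/2 = 11.1 kHz, folds to fs − 19.4 kHz = 2.8 kHz.
Distinct values: {2.8 kHz, 7.6 kHz}.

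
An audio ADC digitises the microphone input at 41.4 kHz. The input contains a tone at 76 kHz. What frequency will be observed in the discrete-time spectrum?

6.8 kHz

76 kHz mod fs = 34.6 kHz.
34.6 kHz > fs/2 = 20.7 kHz, folds to fs − 34.6 kHz = 6.8 kHz.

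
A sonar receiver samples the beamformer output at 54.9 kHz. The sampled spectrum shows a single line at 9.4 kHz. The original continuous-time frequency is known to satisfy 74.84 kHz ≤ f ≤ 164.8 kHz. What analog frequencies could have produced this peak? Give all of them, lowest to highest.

100.4 kHz, 119.2 kHz, 155.3 kHz

Frequencies that alias to 9.4 kHz are k·fs ± 9.4 kHz for integer k ≥ 0.
k=0: 9.4 kHz.
k=1: 45.5 kHz, 64.3 kHz.
k=2: 100.4 kHz, 119.2 kHz.
k=3: 155.3 kHz, 174.1 kHz.
k=4: 210.2 kHz, 229 kHz.
Within [74.84 kHz, 164.8 kHz]: 100.4 kHz, 119.2 kHz, 155.3 kHz.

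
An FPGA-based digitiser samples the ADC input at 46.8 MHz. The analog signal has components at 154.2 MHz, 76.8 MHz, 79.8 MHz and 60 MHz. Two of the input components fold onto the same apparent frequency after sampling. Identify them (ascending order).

79.8 MHz, 154.2 MHz

fs/2 = 23.4 MHz.
154.2 MHz mod fs = 13.8 MHz.
13.8 MHz ≤ fs/2 = 23.4 MHz, appears at 13.8 MHz.
76.8 MHz mod fs = 30 MHz.
30 MHz > fs/2 = 23.4 MHz, folds to fs − 30 MHz = 16.8 MHz.
79.8 MHz mod fs = 33 MHz.
33 MHz > fs/2 = 23.4 MHz, folds to fs − 33 MHz = 13.8 MHz.
60 MHz mod fs = 13.2 MHz.
13.2 MHz ≤ fs/2 = 23.4 MHz, appears at 13.2 MHz.
79.8 MHz and 154.2 MHz both map to 13.8 MHz.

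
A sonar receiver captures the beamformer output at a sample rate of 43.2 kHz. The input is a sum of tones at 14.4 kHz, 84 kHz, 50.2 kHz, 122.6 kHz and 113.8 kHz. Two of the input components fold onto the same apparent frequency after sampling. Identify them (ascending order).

fs/2 = 21.6 kHz.
14.4 kHz ≤ fs/2 = 21.6 kHz, passes unchanged.
84 kHz mod fs = 40.8 kHz.
40.8 kHz > fs/2 = 21.6 kHz, folds to fs − 40.8 kHz = 2.4 kHz.
50.2 kHz mod fs = 7 kHz.
7 kHz ≤ fs/2 = 21.6 kHz, appears at 7 kHz.
122.6 kHz mod fs = 36.2 kHz.
36.2 kHz > fs/2 = 21.6 kHz, folds to fs − 36.2 kHz = 7 kHz.
113.8 kHz mod fs = 27.4 kHz.
27.4 kHz > fs/2 = 21.6 kHz, folds to fs − 27.4 kHz = 15.8 kHz.
50.2 kHz and 122.6 kHz both map to 7 kHz.

50.2 kHz, 122.6 kHz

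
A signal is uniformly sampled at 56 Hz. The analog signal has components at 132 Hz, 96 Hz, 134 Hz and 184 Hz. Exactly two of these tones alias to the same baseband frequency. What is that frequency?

fs/2 = 28 Hz.
132 Hz mod fs = 20 Hz.
20 Hz ≤ fs/2 = 28 Hz, appears at 20 Hz.
96 Hz mod fs = 40 Hz.
40 Hz > fs/2 = 28 Hz, folds to fs − 40 Hz = 16 Hz.
134 Hz mod fs = 22 Hz.
22 Hz ≤ fs/2 = 28 Hz, appears at 22 Hz.
184 Hz mod fs = 16 Hz.
16 Hz ≤ fs/2 = 28 Hz, appears at 16 Hz.
96 Hz and 184 Hz both map to 16 Hz.

16 Hz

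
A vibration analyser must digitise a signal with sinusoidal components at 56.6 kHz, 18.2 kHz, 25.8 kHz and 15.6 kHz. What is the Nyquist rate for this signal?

Highest-frequency component: 56.6 kHz.
Nyquist rate = 2 × 56.6 kHz = 113.2 kHz.

113.2 kHz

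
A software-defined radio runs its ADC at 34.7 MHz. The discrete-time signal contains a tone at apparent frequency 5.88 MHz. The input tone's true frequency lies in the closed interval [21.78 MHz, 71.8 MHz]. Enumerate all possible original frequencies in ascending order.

Frequencies that alias to 5.88 MHz are k·fs ± 5.88 MHz for integer k ≥ 0.
k=0: 5.88 MHz.
k=1: 28.82 MHz, 40.58 MHz.
k=2: 63.52 MHz, 75.28 MHz.
k=3: 98.22 MHz, 109.98 MHz.
Within [21.78 MHz, 71.8 MHz]: 28.82 MHz, 40.58 MHz, 63.52 MHz.

28.82 MHz, 40.58 MHz, 63.52 MHz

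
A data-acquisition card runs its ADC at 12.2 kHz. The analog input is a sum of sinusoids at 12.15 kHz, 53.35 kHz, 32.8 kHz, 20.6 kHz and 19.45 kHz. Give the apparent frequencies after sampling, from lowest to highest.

fs/2 = 6.1 kHz.
12.15 kHz > fs/2 = 6.1 kHz, folds to fs − 12.15 kHz = 0.05 kHz.
53.35 kHz mod fs = 4.55 kHz.
4.55 kHz ≤ fs/2 = 6.1 kHz, appears at 4.55 kHz.
32.8 kHz mod fs = 8.4 kHz.
8.4 kHz > fs/2 = 6.1 kHz, folds to fs − 8.4 kHz = 3.8 kHz.
20.6 kHz mod fs = 8.4 kHz.
8.4 kHz > fs/2 = 6.1 kHz, folds to fs − 8.4 kHz = 3.8 kHz.
19.45 kHz mod fs = 7.25 kHz.
7.25 kHz > fs/2 = 6.1 kHz, folds to fs − 7.25 kHz = 4.95 kHz.
Distinct values: {0.05 kHz, 3.8 kHz, 4.55 kHz, 4.95 kHz}.

0.05 kHz, 3.8 kHz, 4.55 kHz, 4.95 kHz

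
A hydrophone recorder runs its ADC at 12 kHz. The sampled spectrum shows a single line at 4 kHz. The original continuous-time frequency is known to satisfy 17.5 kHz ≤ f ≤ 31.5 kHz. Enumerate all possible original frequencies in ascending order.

Frequencies that alias to 4 kHz are k·fs ± 4 kHz for integer k ≥ 0.
k=0: 4 kHz.
k=1: 8 kHz, 16 kHz.
k=2: 20 kHz, 28 kHz.
k=3: 32 kHz, 40 kHz.
Within [17.5 kHz, 31.5 kHz]: 20 kHz, 28 kHz.

20 kHz, 28 kHz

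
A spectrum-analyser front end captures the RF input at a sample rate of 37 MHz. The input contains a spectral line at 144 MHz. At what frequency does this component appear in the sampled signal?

144 MHz mod fs = 33 MHz.
33 MHz > fs/2 = 18.5 MHz, folds to fs − 33 MHz = 4 MHz.

4 MHz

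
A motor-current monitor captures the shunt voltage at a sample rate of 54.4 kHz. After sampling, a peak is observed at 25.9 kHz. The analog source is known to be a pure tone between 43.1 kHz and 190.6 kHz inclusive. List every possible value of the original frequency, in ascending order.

Frequencies that alias to 25.9 kHz are k·fs ± 25.9 kHz for integer k ≥ 0.
k=0: 25.9 kHz.
k=1: 28.5 kHz, 80.3 kHz.
k=2: 82.9 kHz, 134.7 kHz.
k=3: 137.3 kHz, 189.1 kHz.
k=4: 191.7 kHz, 243.5 kHz.
Within [43.1 kHz, 190.6 kHz]: 80.3 kHz, 82.9 kHz, 134.7 kHz, 137.3 kHz, 189.1 kHz.

80.3 kHz, 82.9 kHz, 134.7 kHz, 137.3 kHz, 189.1 kHz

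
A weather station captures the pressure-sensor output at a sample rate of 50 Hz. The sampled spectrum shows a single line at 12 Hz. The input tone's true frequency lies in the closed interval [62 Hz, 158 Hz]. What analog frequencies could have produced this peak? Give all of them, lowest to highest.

62 Hz, 88 Hz, 112 Hz, 138 Hz

Frequencies that alias to 12 Hz are k·fs ± 12 Hz for integer k ≥ 0.
k=0: 12 Hz.
k=1: 38 Hz, 62 Hz.
k=2: 88 Hz, 112 Hz.
k=3: 138 Hz, 162 Hz.
k=4: 188 Hz, 212 Hz.
Within [62 Hz, 158 Hz]: 62 Hz, 88 Hz, 112 Hz, 138 Hz.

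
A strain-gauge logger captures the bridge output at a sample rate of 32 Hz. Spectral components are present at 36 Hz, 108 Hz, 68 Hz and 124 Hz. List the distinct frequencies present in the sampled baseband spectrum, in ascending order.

fs/2 = 16 Hz.
36 Hz mod fs = 4 Hz.
4 Hz ≤ fs/2 = 16 Hz, appears at 4 Hz.
108 Hz mod fs = 12 Hz.
12 Hz ≤ fs/2 = 16 Hz, appears at 12 Hz.
68 Hz mod fs = 4 Hz.
4 Hz ≤ fs/2 = 16 Hz, appears at 4 Hz.
124 Hz mod fs = 28 Hz.
28 Hz > fs/2 = 16 Hz, folds to fs − 28 Hz = 4 Hz.
Distinct values: {4 Hz, 12 Hz}.

4 Hz, 12 Hz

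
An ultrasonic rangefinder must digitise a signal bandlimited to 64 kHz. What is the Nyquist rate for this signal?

Nyquist rate = 2 × 64 kHz = 128 kHz.

128 kHz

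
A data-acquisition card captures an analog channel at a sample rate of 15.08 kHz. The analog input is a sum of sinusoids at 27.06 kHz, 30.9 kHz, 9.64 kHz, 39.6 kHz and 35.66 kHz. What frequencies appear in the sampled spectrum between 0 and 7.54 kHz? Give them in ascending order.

fs/2 = 7.54 kHz.
27.06 kHz mod fs = 11.98 kHz.
11.98 kHz > fs/2 = 7.54 kHz, folds to fs − 11.98 kHz = 3.1 kHz.
30.9 kHz mod fs = 0.74 kHz.
0.74 kHz ≤ fs/2 = 7.54 kHz, appears at 0.74 kHz.
9.64 kHz > fs/2 = 7.54 kHz, folds to fs − 9.64 kHz = 5.44 kHz.
39.6 kHz mod fs = 9.44 kHz.
9.44 kHz > fs/2 = 7.54 kHz, folds to fs − 9.44 kHz = 5.64 kHz.
35.66 kHz mod fs = 5.5 kHz.
5.5 kHz ≤ fs/2 = 7.54 kHz, appears at 5.5 kHz.
Distinct values: {0.74 kHz, 3.1 kHz, 5.44 kHz, 5.5 kHz, 5.64 kHz}.

0.74 kHz, 3.1 kHz, 5.44 kHz, 5.5 kHz, 5.64 kHz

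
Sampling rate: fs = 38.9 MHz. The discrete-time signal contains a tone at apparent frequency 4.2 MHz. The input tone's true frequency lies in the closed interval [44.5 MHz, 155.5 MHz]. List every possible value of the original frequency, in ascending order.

73.6 MHz, 82 MHz, 112.5 MHz, 120.9 MHz, 151.4 MHz

Frequencies that alias to 4.2 MHz are k·fs ± 4.2 MHz for integer k ≥ 0.
k=0: 4.2 MHz.
k=1: 34.7 MHz, 43.1 MHz.
k=2: 73.6 MHz, 82 MHz.
k=3: 112.5 MHz, 120.9 MHz.
k=4: 151.4 MHz, 159.8 MHz.
k=5: 190.3 MHz, 198.7 MHz.
Within [44.5 MHz, 155.5 MHz]: 73.6 MHz, 82 MHz, 112.5 MHz, 120.9 MHz, 151.4 MHz.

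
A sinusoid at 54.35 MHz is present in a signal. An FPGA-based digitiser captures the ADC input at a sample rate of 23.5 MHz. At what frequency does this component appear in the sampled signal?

7.35 MHz

54.35 MHz mod fs = 7.35 MHz.
7.35 MHz ≤ fs/2 = 11.75 MHz, appears at 7.35 MHz.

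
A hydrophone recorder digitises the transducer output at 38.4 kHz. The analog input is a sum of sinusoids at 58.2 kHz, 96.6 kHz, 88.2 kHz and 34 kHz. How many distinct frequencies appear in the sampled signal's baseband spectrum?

fs/2 = 19.2 kHz.
58.2 kHz mod fs = 19.8 kHz.
19.8 kHz > fs/2 = 19.2 kHz, folds to fs − 19.8 kHz = 18.6 kHz.
96.6 kHz mod fs = 19.8 kHz.
19.8 kHz > fs/2 = 19.2 kHz, folds to fs − 19.8 kHz = 18.6 kHz.
88.2 kHz mod fs = 11.4 kHz.
11.4 kHz ≤ fs/2 = 19.2 kHz, appears at 11.4 kHz.
34 kHz > fs/2 = 19.2 kHz, folds to fs − 34 kHz = 4.4 kHz.
Distinct values: {4.4 kHz, 11.4 kHz, 18.6 kHz} → 3.

3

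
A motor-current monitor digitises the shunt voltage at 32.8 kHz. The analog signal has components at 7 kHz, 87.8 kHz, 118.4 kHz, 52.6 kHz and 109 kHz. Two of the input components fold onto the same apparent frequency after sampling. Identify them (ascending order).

87.8 kHz, 109 kHz

fs/2 = 16.4 kHz.
7 kHz ≤ fs/2 = 16.4 kHz, passes unchanged.
87.8 kHz mod fs = 22.2 kHz.
22.2 kHz > fs/2 = 16.4 kHz, folds to fs − 22.2 kHz = 10.6 kHz.
118.4 kHz mod fs = 20 kHz.
20 kHz > fs/2 = 16.4 kHz, folds to fs − 20 kHz = 12.8 kHz.
52.6 kHz mod fs = 19.8 kHz.
19.8 kHz > fs/2 = 16.4 kHz, folds to fs − 19.8 kHz = 13 kHz.
109 kHz mod fs = 10.6 kHz.
10.6 kHz ≤ fs/2 = 16.4 kHz, appears at 10.6 kHz.
87.8 kHz and 109 kHz both map to 10.6 kHz.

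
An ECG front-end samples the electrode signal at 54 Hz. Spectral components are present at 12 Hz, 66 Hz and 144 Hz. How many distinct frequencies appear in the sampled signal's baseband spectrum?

fs/2 = 27 Hz.
12 Hz ≤ fs/2 = 27 Hz, passes unchanged.
66 Hz mod fs = 12 Hz.
12 Hz ≤ fs/2 = 27 Hz, appears at 12 Hz.
144 Hz mod fs = 36 Hz.
36 Hz > fs/2 = 27 Hz, folds to fs − 36 Hz = 18 Hz.
Distinct values: {12 Hz, 18 Hz} → 2.

2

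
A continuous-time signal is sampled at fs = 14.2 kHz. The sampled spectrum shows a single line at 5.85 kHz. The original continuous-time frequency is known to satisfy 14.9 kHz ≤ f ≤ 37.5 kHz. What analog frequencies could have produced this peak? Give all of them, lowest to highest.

Frequencies that alias to 5.85 kHz are k·fs ± 5.85 kHz for integer k ≥ 0.
k=0: 5.85 kHz.
k=1: 8.35 kHz, 20.05 kHz.
k=2: 22.55 kHz, 34.25 kHz.
k=3: 36.75 kHz, 48.45 kHz.
k=4: 50.95 kHz, 62.65 kHz.
Within [14.9 kHz, 37.5 kHz]: 20.05 kHz, 22.55 kHz, 34.25 kHz, 36.75 kHz.

20.05 kHz, 22.55 kHz, 34.25 kHz, 36.75 kHz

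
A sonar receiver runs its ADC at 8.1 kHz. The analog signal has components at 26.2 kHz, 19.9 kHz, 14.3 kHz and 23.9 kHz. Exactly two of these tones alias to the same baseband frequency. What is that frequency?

1.9 kHz

fs/2 = 4.05 kHz.
26.2 kHz mod fs = 1.9 kHz.
1.9 kHz ≤ fs/2 = 4.05 kHz, appears at 1.9 kHz.
19.9 kHz mod fs = 3.7 kHz.
3.7 kHz ≤ fs/2 = 4.05 kHz, appears at 3.7 kHz.
14.3 kHz mod fs = 6.2 kHz.
6.2 kHz > fs/2 = 4.05 kHz, folds to fs − 6.2 kHz = 1.9 kHz.
23.9 kHz mod fs = 7.7 kHz.
7.7 kHz > fs/2 = 4.05 kHz, folds to fs − 7.7 kHz = 0.4 kHz.
14.3 kHz and 26.2 kHz both map to 1.9 kHz.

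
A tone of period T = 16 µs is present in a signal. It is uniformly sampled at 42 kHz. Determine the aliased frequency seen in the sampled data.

T = 16 µs → f = 1/T = 62.5 kHz.
62.5 kHz mod fs = 20.5 kHz.
20.5 kHz ≤ fs/2 = 21 kHz, appears at 20.5 kHz.

20.5 kHz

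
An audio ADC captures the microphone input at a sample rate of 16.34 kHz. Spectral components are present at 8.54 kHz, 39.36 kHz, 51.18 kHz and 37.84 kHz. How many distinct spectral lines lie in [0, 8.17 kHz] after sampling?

4

fs/2 = 8.17 kHz.
8.54 kHz > fs/2 = 8.17 kHz, folds to fs − 8.54 kHz = 7.8 kHz.
39.36 kHz mod fs = 6.68 kHz.
6.68 kHz ≤ fs/2 = 8.17 kHz, appears at 6.68 kHz.
51.18 kHz mod fs = 2.16 kHz.
2.16 kHz ≤ fs/2 = 8.17 kHz, appears at 2.16 kHz.
37.84 kHz mod fs = 5.16 kHz.
5.16 kHz ≤ fs/2 = 8.17 kHz, appears at 5.16 kHz.
Distinct values: {2.16 kHz, 5.16 kHz, 6.68 kHz, 7.8 kHz} → 4.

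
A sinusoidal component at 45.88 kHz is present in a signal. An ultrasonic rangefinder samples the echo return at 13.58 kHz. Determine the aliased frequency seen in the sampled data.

45.88 kHz mod fs = 5.14 kHz.
5.14 kHz ≤ fs/2 = 6.79 kHz, appears at 5.14 kHz.

5.14 kHz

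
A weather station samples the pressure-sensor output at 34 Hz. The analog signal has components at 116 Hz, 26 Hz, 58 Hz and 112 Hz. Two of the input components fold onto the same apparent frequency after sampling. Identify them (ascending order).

58 Hz, 112 Hz

fs/2 = 17 Hz.
116 Hz mod fs = 14 Hz.
14 Hz ≤ fs/2 = 17 Hz, appears at 14 Hz.
26 Hz > fs/2 = 17 Hz, folds to fs − 26 Hz = 8 Hz.
58 Hz mod fs = 24 Hz.
24 Hz > fs/2 = 17 Hz, folds to fs − 24 Hz = 10 Hz.
112 Hz mod fs = 10 Hz.
10 Hz ≤ fs/2 = 17 Hz, appears at 10 Hz.
58 Hz and 112 Hz both map to 10 Hz.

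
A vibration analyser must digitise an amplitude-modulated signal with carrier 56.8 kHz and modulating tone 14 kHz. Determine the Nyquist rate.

141.6 kHz

AM sidebands sit at fc ± fm = 42.8 kHz and 70.8 kHz.
Highest-frequency component: 70.8 kHz.
Nyquist rate = 2 × 70.8 kHz = 141.6 kHz.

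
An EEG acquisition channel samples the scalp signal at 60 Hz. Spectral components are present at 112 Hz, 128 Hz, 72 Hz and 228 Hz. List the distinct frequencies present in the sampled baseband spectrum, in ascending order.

8 Hz, 12 Hz

fs/2 = 30 Hz.
112 Hz mod fs = 52 Hz.
52 Hz > fs/2 = 30 Hz, folds to fs − 52 Hz = 8 Hz.
128 Hz mod fs = 8 Hz.
8 Hz ≤ fs/2 = 30 Hz, appears at 8 Hz.
72 Hz mod fs = 12 Hz.
12 Hz ≤ fs/2 = 30 Hz, appears at 12 Hz.
228 Hz mod fs = 48 Hz.
48 Hz > fs/2 = 30 Hz, folds to fs − 48 Hz = 12 Hz.
Distinct values: {8 Hz, 12 Hz}.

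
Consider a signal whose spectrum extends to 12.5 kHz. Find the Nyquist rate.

25 kHz

Nyquist rate = 2 × 12.5 kHz = 25 kHz.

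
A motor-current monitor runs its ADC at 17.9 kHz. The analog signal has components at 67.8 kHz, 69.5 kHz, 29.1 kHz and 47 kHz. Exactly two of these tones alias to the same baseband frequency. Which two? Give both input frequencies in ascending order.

29.1 kHz, 47 kHz

fs/2 = 8.95 kHz.
67.8 kHz mod fs = 14.1 kHz.
14.1 kHz > fs/2 = 8.95 kHz, folds to fs − 14.1 kHz = 3.8 kHz.
69.5 kHz mod fs = 15.8 kHz.
15.8 kHz > fs/2 = 8.95 kHz, folds to fs − 15.8 kHz = 2.1 kHz.
29.1 kHz mod fs = 11.2 kHz.
11.2 kHz > fs/2 = 8.95 kHz, folds to fs − 11.2 kHz = 6.7 kHz.
47 kHz mod fs = 11.2 kHz.
11.2 kHz > fs/2 = 8.95 kHz, folds to fs − 11.2 kHz = 6.7 kHz.
29.1 kHz and 47 kHz both map to 6.7 kHz.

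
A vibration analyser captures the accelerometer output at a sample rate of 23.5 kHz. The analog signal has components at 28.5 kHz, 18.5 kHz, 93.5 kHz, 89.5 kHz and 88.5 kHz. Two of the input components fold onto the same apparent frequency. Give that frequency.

fs/2 = 11.75 kHz.
28.5 kHz mod fs = 5 kHz.
5 kHz ≤ fs/2 = 11.75 kHz, appears at 5 kHz.
18.5 kHz > fs/2 = 11.75 kHz, folds to fs − 18.5 kHz = 5 kHz.
93.5 kHz mod fs = 23 kHz.
23 kHz > fs/2 = 11.75 kHz, folds to fs − 23 kHz = 0.5 kHz.
89.5 kHz mod fs = 19 kHz.
19 kHz > fs/2 = 11.75 kHz, folds to fs − 19 kHz = 4.5 kHz.
88.5 kHz mod fs = 18 kHz.
18 kHz > fs/2 = 11.75 kHz, folds to fs − 18 kHz = 5.5 kHz.
18.5 kHz and 28.5 kHz both map to 5 kHz.

5 kHz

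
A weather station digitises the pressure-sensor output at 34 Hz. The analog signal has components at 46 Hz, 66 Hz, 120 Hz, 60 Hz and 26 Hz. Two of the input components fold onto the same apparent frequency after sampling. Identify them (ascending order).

fs/2 = 17 Hz.
46 Hz mod fs = 12 Hz.
12 Hz ≤ fs/2 = 17 Hz, appears at 12 Hz.
66 Hz mod fs = 32 Hz.
32 Hz > fs/2 = 17 Hz, folds to fs − 32 Hz = 2 Hz.
120 Hz mod fs = 18 Hz.
18 Hz > fs/2 = 17 Hz, folds to fs − 18 Hz = 16 Hz.
60 Hz mod fs = 26 Hz.
26 Hz > fs/2 = 17 Hz, folds to fs − 26 Hz = 8 Hz.
26 Hz > fs/2 = 17 Hz, folds to fs − 26 Hz = 8 Hz.
26 Hz and 60 Hz both map to 8 Hz.

26 Hz, 60 Hz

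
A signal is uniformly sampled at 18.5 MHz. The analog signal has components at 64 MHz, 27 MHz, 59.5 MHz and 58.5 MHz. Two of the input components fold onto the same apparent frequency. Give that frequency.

8.5 MHz

fs/2 = 9.25 MHz.
64 MHz mod fs = 8.5 MHz.
8.5 MHz ≤ fs/2 = 9.25 MHz, appears at 8.5 MHz.
27 MHz mod fs = 8.5 MHz.
8.5 MHz ≤ fs/2 = 9.25 MHz, appears at 8.5 MHz.
59.5 MHz mod fs = 4 MHz.
4 MHz ≤ fs/2 = 9.25 MHz, appears at 4 MHz.
58.5 MHz mod fs = 3 MHz.
3 MHz ≤ fs/2 = 9.25 MHz, appears at 3 MHz.
27 MHz and 64 MHz both map to 8.5 MHz.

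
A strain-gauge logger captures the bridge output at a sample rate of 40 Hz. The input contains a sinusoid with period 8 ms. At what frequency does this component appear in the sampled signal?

T = 8 ms → f = 1/T = 125 Hz.
125 Hz mod fs = 5 Hz.
5 Hz ≤ fs/2 = 20 Hz, appears at 5 Hz.

5 Hz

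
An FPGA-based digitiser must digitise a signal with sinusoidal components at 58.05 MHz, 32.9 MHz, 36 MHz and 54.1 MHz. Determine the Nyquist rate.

116.1 MHz

Highest-frequency component: 58.05 MHz.
Nyquist rate = 2 × 58.05 MHz = 116.1 MHz.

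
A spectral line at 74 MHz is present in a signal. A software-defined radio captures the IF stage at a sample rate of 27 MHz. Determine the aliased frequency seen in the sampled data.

74 MHz mod fs = 20 MHz.
20 MHz > fs/2 = 13.5 MHz, folds to fs − 20 MHz = 7 MHz.

7 MHz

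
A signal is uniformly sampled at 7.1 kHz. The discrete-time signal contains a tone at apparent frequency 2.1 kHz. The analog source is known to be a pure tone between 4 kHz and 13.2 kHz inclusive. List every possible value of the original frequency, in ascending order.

Frequencies that alias to 2.1 kHz are k·fs ± 2.1 kHz for integer k ≥ 0.
k=0: 2.1 kHz.
k=1: 5 kHz, 9.2 kHz.
k=2: 12.1 kHz, 16.3 kHz.
k=3: 19.2 kHz, 23.4 kHz.
Within [4 kHz, 13.2 kHz]: 5 kHz, 9.2 kHz, 12.1 kHz.

5 kHz, 9.2 kHz, 12.1 kHz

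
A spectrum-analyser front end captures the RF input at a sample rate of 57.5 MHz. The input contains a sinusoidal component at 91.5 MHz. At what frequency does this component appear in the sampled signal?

23.5 MHz

91.5 MHz mod fs = 34 MHz.
34 MHz > fs/2 = 28.75 MHz, folds to fs − 34 MHz = 23.5 MHz.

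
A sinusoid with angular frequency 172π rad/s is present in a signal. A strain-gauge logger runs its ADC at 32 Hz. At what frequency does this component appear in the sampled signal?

10 Hz

ω = 172π rad/s → f = ω/(2π) = 86 Hz.
86 Hz mod fs = 22 Hz.
22 Hz > fs/2 = 16 Hz, folds to fs − 22 Hz = 10 Hz.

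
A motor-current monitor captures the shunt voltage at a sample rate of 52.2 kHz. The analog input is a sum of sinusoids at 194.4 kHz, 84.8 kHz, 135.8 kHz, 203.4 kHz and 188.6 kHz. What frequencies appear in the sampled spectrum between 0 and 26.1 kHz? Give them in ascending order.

5.4 kHz, 14.4 kHz, 19.6 kHz, 20.2 kHz, 20.8 kHz

fs/2 = 26.1 kHz.
194.4 kHz mod fs = 37.8 kHz.
37.8 kHz > fs/2 = 26.1 kHz, folds to fs − 37.8 kHz = 14.4 kHz.
84.8 kHz mod fs = 32.6 kHz.
32.6 kHz > fs/2 = 26.1 kHz, folds to fs − 32.6 kHz = 19.6 kHz.
135.8 kHz mod fs = 31.4 kHz.
31.4 kHz > fs/2 = 26.1 kHz, folds to fs − 31.4 kHz = 20.8 kHz.
203.4 kHz mod fs = 46.8 kHz.
46.8 kHz > fs/2 = 26.1 kHz, folds to fs − 46.8 kHz = 5.4 kHz.
188.6 kHz mod fs = 32 kHz.
32 kHz > fs/2 = 26.1 kHz, folds to fs − 32 kHz = 20.2 kHz.
Distinct values: {5.4 kHz, 14.4 kHz, 19.6 kHz, 20.2 kHz, 20.8 kHz}.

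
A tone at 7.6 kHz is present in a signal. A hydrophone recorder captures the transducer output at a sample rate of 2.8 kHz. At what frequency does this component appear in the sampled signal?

7.6 kHz mod fs = 2 kHz.
2 kHz > fs/2 = 1.4 kHz, folds to fs − 2 kHz = 0.8 kHz.

0.8 kHz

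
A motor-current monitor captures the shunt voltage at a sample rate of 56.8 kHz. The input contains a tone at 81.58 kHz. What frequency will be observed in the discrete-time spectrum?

81.58 kHz mod fs = 24.78 kHz.
24.78 kHz ≤ fs/2 = 28.4 kHz, appears at 24.78 kHz.

24.78 kHz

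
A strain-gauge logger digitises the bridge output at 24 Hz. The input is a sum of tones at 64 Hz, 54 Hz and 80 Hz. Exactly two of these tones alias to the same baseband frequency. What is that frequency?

fs/2 = 12 Hz.
64 Hz mod fs = 16 Hz.
16 Hz > fs/2 = 12 Hz, folds to fs − 16 Hz = 8 Hz.
54 Hz mod fs = 6 Hz.
6 Hz ≤ fs/2 = 12 Hz, appears at 6 Hz.
80 Hz mod fs = 8 Hz.
8 Hz ≤ fs/2 = 12 Hz, appears at 8 Hz.
64 Hz and 80 Hz both map to 8 Hz.

8 Hz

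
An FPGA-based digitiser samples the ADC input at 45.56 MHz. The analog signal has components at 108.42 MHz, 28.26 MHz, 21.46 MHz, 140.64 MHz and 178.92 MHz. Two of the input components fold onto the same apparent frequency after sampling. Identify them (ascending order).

fs/2 = 22.78 MHz.
108.42 MHz mod fs = 17.3 MHz.
17.3 MHz ≤ fs/2 = 22.78 MHz, appears at 17.3 MHz.
28.26 MHz > fs/2 = 22.78 MHz, folds to fs − 28.26 MHz = 17.3 MHz.
21.46 MHz ≤ fs/2 = 22.78 MHz, passes unchanged.
140.64 MHz mod fs = 3.96 MHz.
3.96 MHz ≤ fs/2 = 22.78 MHz, appears at 3.96 MHz.
178.92 MHz mod fs = 42.24 MHz.
42.24 MHz > fs/2 = 22.78 MHz, folds to fs − 42.24 MHz = 3.32 MHz.
28.26 MHz and 108.42 MHz both map to 17.3 MHz.

28.26 MHz, 108.42 MHz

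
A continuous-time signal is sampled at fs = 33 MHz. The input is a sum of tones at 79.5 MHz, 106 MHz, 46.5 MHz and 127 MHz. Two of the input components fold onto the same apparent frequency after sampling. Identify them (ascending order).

fs/2 = 16.5 MHz.
79.5 MHz mod fs = 13.5 MHz.
13.5 MHz ≤ fs/2 = 16.5 MHz, appears at 13.5 MHz.
106 MHz mod fs = 7 MHz.
7 MHz ≤ fs/2 = 16.5 MHz, appears at 7 MHz.
46.5 MHz mod fs = 13.5 MHz.
13.5 MHz ≤ fs/2 = 16.5 MHz, appears at 13.5 MHz.
127 MHz mod fs = 28 MHz.
28 MHz > fs/2 = 16.5 MHz, folds to fs − 28 MHz = 5 MHz.
46.5 MHz and 79.5 MHz both map to 13.5 MHz.

46.5 MHz, 79.5 MHz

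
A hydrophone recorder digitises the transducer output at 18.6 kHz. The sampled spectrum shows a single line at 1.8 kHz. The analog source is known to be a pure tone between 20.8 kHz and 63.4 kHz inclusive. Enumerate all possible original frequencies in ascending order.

Frequencies that alias to 1.8 kHz are k·fs ± 1.8 kHz for integer k ≥ 0.
k=0: 1.8 kHz.
k=1: 16.8 kHz, 20.4 kHz.
k=2: 35.4 kHz, 39 kHz.
k=3: 54 kHz, 57.6 kHz.
k=4: 72.6 kHz, 76.2 kHz.
Within [20.8 kHz, 63.4 kHz]: 35.4 kHz, 39 kHz, 54 kHz, 57.6 kHz.

35.4 kHz, 39 kHz, 54 kHz, 57.6 kHz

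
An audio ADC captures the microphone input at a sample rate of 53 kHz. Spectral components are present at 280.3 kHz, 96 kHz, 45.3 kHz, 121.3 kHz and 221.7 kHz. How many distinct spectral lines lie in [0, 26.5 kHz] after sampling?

fs/2 = 26.5 kHz.
280.3 kHz mod fs = 15.3 kHz.
15.3 kHz ≤ fs/2 = 26.5 kHz, appears at 15.3 kHz.
96 kHz mod fs = 43 kHz.
43 kHz > fs/2 = 26.5 kHz, folds to fs − 43 kHz = 10 kHz.
45.3 kHz > fs/2 = 26.5 kHz, folds to fs − 45.3 kHz = 7.7 kHz.
121.3 kHz mod fs = 15.3 kHz.
15.3 kHz ≤ fs/2 = 26.5 kHz, appears at 15.3 kHz.
221.7 kHz mod fs = 9.7 kHz.
9.7 kHz ≤ fs/2 = 26.5 kHz, appears at 9.7 kHz.
Distinct values: {7.7 kHz, 9.7 kHz, 10 kHz, 15.3 kHz} → 4.

4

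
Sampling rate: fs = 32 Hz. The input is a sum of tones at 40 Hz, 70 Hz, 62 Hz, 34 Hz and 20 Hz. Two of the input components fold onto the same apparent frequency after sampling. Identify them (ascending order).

fs/2 = 16 Hz.
40 Hz mod fs = 8 Hz.
8 Hz ≤ fs/2 = 16 Hz, appears at 8 Hz.
70 Hz mod fs = 6 Hz.
6 Hz ≤ fs/2 = 16 Hz, appears at 6 Hz.
62 Hz mod fs = 30 Hz.
30 Hz > fs/2 = 16 Hz, folds to fs − 30 Hz = 2 Hz.
34 Hz mod fs = 2 Hz.
2 Hz ≤ fs/2 = 16 Hz, appears at 2 Hz.
20 Hz > fs/2 = 16 Hz, folds to fs − 20 Hz = 12 Hz.
34 Hz and 62 Hz both map to 2 Hz.

34 Hz, 62 Hz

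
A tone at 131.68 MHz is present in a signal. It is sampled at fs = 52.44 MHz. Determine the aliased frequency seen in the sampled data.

131.68 MHz mod fs = 26.8 MHz.
26.8 MHz > fs/2 = 26.22 MHz, folds to fs − 26.8 MHz = 25.64 MHz.

25.64 MHz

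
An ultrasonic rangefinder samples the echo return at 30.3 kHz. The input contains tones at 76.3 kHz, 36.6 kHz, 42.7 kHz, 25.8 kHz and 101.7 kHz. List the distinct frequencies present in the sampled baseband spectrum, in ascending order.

4.5 kHz, 6.3 kHz, 10.8 kHz, 12.4 kHz, 14.6 kHz

fs/2 = 15.15 kHz.
76.3 kHz mod fs = 15.7 kHz.
15.7 kHz > fs/2 = 15.15 kHz, folds to fs − 15.7 kHz = 14.6 kHz.
36.6 kHz mod fs = 6.3 kHz.
6.3 kHz ≤ fs/2 = 15.15 kHz, appears at 6.3 kHz.
42.7 kHz mod fs = 12.4 kHz.
12.4 kHz ≤ fs/2 = 15.15 kHz, appears at 12.4 kHz.
25.8 kHz > fs/2 = 15.15 kHz, folds to fs − 25.8 kHz = 4.5 kHz.
101.7 kHz mod fs = 10.8 kHz.
10.8 kHz ≤ fs/2 = 15.15 kHz, appears at 10.8 kHz.
Distinct values: {4.5 kHz, 6.3 kHz, 10.8 kHz, 12.4 kHz, 14.6 kHz}.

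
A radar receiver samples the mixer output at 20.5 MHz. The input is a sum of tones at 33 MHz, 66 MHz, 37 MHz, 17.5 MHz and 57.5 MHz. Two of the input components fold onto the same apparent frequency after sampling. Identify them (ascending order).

fs/2 = 10.25 MHz.
33 MHz mod fs = 12.5 MHz.
12.5 MHz > fs/2 = 10.25 MHz, folds to fs − 12.5 MHz = 8 MHz.
66 MHz mod fs = 4.5 MHz.
4.5 MHz ≤ fs/2 = 10.25 MHz, appears at 4.5 MHz.
37 MHz mod fs = 16.5 MHz.
16.5 MHz > fs/2 = 10.25 MHz, folds to fs − 16.5 MHz = 4 MHz.
17.5 MHz > fs/2 = 10.25 MHz, folds to fs − 17.5 MHz = 3 MHz.
57.5 MHz mod fs = 16.5 MHz.
16.5 MHz > fs/2 = 10.25 MHz, folds to fs − 16.5 MHz = 4 MHz.
37 MHz and 57.5 MHz both map to 4 MHz.

37 MHz, 57.5 MHz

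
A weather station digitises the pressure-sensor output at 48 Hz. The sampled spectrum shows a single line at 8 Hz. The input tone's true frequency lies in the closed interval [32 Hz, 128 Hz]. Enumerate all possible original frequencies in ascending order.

40 Hz, 56 Hz, 88 Hz, 104 Hz

Frequencies that alias to 8 Hz are k·fs ± 8 Hz for integer k ≥ 0.
k=0: 8 Hz.
k=1: 40 Hz, 56 Hz.
k=2: 88 Hz, 104 Hz.
k=3: 136 Hz, 152 Hz.
Within [32 Hz, 128 Hz]: 40 Hz, 56 Hz, 88 Hz, 104 Hz.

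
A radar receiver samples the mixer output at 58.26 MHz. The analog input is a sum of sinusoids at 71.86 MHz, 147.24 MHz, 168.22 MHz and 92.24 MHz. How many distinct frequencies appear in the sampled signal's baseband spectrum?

4

fs/2 = 29.13 MHz.
71.86 MHz mod fs = 13.6 MHz.
13.6 MHz ≤ fs/2 = 29.13 MHz, appears at 13.6 MHz.
147.24 MHz mod fs = 30.72 MHz.
30.72 MHz > fs/2 = 29.13 MHz, folds to fs − 30.72 MHz = 27.54 MHz.
168.22 MHz mod fs = 51.7 MHz.
51.7 MHz > fs/2 = 29.13 MHz, folds to fs − 51.7 MHz = 6.56 MHz.
92.24 MHz mod fs = 33.98 MHz.
33.98 MHz > fs/2 = 29.13 MHz, folds to fs − 33.98 MHz = 24.28 MHz.
Distinct values: {6.56 MHz, 13.6 MHz, 24.28 MHz, 27.54 MHz} → 4.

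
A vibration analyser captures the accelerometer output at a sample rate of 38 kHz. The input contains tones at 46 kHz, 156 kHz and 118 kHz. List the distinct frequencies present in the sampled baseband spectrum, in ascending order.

fs/2 = 19 kHz.
46 kHz mod fs = 8 kHz.
8 kHz ≤ fs/2 = 19 kHz, appears at 8 kHz.
156 kHz mod fs = 4 kHz.
4 kHz ≤ fs/2 = 19 kHz, appears at 4 kHz.
118 kHz mod fs = 4 kHz.
4 kHz ≤ fs/2 = 19 kHz, appears at 4 kHz.
Distinct values: {4 kHz, 8 kHz}.

4 kHz, 8 kHz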